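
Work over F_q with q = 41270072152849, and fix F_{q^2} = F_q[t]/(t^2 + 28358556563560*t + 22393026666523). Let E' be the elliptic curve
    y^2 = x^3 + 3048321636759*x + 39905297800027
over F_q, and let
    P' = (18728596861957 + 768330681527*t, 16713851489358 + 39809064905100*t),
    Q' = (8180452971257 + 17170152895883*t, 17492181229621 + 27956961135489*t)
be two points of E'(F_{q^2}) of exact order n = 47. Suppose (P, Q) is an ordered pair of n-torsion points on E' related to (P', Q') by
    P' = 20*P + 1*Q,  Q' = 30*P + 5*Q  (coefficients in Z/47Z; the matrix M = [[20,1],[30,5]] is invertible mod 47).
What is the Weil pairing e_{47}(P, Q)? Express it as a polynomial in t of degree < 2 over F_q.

The 47-Weil pairing on E[47] over F_{41270072152849} is alternating-bilinear: e_{47}(P',Q') = e_{47}(P,Q)^det(M).
det(M) mod 47 = 23; its inverse in (Z/47)^* is 45 (check: 23*45 mod 47 = 1).
Build f_{47,P'} and f_{47,Q'} via the 6-bit ladder of 47=101111_2; evaluate at shifted divisors; quotient in F_{41270072152849^2}.
The quotient is 27773894001640 + 18206256192669*t.
(27773894001640 + 18206256192669*t)^{45} mod (41270072152849,f) = 17894281068347 + 26740099351042*t.

17894281068347 + 26740099351042*t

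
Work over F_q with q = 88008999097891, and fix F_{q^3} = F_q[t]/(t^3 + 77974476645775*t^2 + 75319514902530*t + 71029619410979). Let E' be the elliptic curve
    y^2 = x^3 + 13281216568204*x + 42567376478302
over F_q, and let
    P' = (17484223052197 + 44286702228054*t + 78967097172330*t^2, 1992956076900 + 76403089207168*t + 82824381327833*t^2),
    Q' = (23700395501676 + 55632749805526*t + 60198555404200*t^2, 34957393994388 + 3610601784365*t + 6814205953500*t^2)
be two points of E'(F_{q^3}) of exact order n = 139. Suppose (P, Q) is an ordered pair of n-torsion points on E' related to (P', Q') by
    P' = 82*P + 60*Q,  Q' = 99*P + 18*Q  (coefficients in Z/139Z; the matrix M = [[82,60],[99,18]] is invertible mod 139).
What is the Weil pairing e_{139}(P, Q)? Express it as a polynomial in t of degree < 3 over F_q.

44834132188618 + 6177841871644*t + 38112417083200*t^2

Alternating bilinearity on E[139] (values in mu_{139} in F_{88008999097891^3}) gives e(P',Q') = e(P,Q)^det(M).
Hence e(P,Q) = e(P',Q')^{26} where 26 = 123^{-1} mod 139.
n = 139 = (10001011)_2 (8 bits, wt 4); accumulate f_{139,P'}(Q'+S)/f_{139,P'}(S) along the 7-step ladder.
Result: e(P',Q') = 21513769396223 + 62001681896492*t + 7811678436069*t^2.
Thus e_{139}(P,Q) = 44834132188618 + 6177841871644*t + 38112417083200*t^2.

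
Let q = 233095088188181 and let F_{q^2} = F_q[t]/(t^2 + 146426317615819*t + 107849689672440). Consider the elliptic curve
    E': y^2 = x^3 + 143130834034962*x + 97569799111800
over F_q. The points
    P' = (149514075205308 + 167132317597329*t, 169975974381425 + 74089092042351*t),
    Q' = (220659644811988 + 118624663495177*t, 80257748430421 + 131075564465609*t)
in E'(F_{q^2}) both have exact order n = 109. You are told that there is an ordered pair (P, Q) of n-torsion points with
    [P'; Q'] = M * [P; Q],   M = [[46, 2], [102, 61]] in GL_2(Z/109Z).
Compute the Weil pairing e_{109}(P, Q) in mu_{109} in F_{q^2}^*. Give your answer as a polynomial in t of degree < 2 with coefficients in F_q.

The 109-Weil pairing on E[109] over F_{233095088188181} is alternating-bilinear: e_{109}(P',Q') = e_{109}(P,Q)^det(M).
Hence e(P,Q) = e(P',Q')^{70} where 70 = 95^{-1} mod 109.
7-bit Miller (1101101) on E'/F_{233095088188181} with a'=143130834034962, b'=97569799111800: accumulate tangent/chord ratios at Q'+S and P'+S'.
e_{109}(P',Q') = 76037011541141 + 134879893832476*t.
Raise to 70: e(P,Q) = 1099972406047 + 31953458622392*t in mu_{109}.

1099972406047 + 31953458622392*t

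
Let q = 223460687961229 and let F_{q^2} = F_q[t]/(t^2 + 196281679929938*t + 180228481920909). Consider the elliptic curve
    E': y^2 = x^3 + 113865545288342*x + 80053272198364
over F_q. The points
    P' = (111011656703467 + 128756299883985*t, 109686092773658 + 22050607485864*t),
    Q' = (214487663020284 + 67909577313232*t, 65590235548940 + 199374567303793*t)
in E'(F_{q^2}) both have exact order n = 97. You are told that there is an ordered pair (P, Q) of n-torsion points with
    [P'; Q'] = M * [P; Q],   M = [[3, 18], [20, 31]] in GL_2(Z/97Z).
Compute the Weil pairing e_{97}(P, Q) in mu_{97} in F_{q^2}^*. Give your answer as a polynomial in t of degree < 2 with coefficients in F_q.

Since e_{97}(P,P)=e_{97}(Q,Q)=1 and e_{97}(Q,P)=e_{97}(P,Q)^{-1}, expanding e_{97}(3*P + 18*Q,20*P + 31*Q) leaves e(P,Q)^det(M).
So e_{97}(P,Q) = e_{97}(P',Q')^{93}, since 24*93 = 1 mod 97.
Run Miller on y^2=x^3+113865545288342*x+80053272198364 over F_{223460687961229}: ladder 1100001 (7 bits); e = f_P(D_Q)/f_Q(D_P).
Result: e(P',Q') = 113903400930789 + 218735160407655*t.
e_{97}(P,Q) = (113903400930789 + 218735160407655*t)^{93} = 7975996791182 + 54909758114123*t.

7975996791182 + 54909758114123*t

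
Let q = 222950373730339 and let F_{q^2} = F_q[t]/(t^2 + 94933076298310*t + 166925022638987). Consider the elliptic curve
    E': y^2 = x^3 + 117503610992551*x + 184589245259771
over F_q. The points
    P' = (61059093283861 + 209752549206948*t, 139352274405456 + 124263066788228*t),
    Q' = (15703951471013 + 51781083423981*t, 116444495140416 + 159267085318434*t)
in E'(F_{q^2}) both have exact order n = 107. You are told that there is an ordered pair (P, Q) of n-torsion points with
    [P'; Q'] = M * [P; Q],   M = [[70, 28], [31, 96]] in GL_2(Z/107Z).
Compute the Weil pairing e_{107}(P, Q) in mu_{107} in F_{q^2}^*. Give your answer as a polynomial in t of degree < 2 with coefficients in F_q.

137688877910821 + 179005329596460*t

e_{107}(aP+bQ,cP+dQ) = e_{107}(P,Q)^(ad-bc); with (a,b,c,d)=(70,28,31,96) this gives the det-107 law.
det M = 70*96 - 28*31 = 5852 = 74 (mod 107); 74^{-1} = 94 (mod 107).
7-bit Miller (1101011) on E'/F_{222950373730339} with a'=117503610992551, b'=184589245259771: accumulate tangent/chord ratios at Q'+S and P'+S'.
Miller gives e_{107}(P',Q') = 184422480775189 + 184988382808169*t in F_{222950373730339^2}.
Thus e_{107}(P,Q) = 137688877910821 + 179005329596460*t.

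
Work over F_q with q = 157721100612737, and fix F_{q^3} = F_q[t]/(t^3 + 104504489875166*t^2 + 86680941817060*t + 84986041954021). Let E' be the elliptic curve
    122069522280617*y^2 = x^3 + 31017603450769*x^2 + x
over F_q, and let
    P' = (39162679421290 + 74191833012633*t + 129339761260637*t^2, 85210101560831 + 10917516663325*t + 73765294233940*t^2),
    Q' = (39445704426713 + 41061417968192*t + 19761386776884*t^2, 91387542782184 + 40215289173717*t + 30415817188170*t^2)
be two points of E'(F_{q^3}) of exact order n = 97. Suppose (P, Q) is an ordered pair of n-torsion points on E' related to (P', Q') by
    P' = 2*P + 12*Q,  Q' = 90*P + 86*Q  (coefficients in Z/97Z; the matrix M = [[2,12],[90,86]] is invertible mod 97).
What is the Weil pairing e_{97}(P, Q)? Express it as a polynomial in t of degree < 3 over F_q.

Alternating bilinearity on E[97] (values in mu_{97} in F_{157721100612737^3}) gives e(P',Q') = e(P,Q)^det(M).
det M = 2*86 - 12*90 = -908 = 62 (mod 97); 62^{-1} = 36 (mod 97).
Set x_W=59410261425329*u+11060492496930, y_W=59410261425329*v; then E': y_W^2=x_W^3+5582315576829*x_W+70752677602266.
Miller loop for e_{97} over F_{157721100612737^3}: bits of 97 = 1100001; 6 double steps + 2 add steps, l/v at each.
So e_{97}(P',Q') = 43778713773488 + 37755316942233*t + 138667855892829*t^2.
Thus e_{97}(P,Q) = 143020578350881 + 153151159146152*t + 126552008429213*t^2.

143020578350881 + 153151159146152*t + 126552008429213*t^2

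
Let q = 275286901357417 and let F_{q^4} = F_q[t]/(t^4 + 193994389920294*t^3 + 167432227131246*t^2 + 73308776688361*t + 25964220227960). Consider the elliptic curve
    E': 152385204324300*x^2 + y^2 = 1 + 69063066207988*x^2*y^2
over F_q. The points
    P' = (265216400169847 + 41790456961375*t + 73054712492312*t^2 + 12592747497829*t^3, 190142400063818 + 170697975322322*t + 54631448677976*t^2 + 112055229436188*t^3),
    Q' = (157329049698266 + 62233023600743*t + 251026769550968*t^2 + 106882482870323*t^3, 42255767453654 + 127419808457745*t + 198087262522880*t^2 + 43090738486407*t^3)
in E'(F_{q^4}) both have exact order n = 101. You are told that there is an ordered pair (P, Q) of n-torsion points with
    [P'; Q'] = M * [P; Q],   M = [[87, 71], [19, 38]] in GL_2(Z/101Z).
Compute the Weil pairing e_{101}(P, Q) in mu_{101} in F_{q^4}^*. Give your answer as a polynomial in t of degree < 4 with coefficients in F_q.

e_{101} is bilinear + alternating on E[101], so e_{101}(87*P + 71*Q, 19*P + 38*Q) = e_{101}(P,Q)^(87*38-71*19).
det(M) mod 101 = 38; its inverse in (Z/101)^* is 8 (check: 38*8 mod 101 = 1).
Map (x,y)_Ed via u=(1+y)/(1-y), v=(1+y)/((1-y)x) to Montgomery A=270442223996593,B=239891548842838; then to (a',b')=(26972799869504,0).
Build f_{101,P'} and f_{101,Q'} via the 7-bit ladder of 101=1100101_2; evaluate at shifted divisors; quotient in F_{275286901357417^4}.
f_P(D_Q)/f_Q(D_P) = 57246241661513 + 199005382433803*t + 97279521322066*t^2 + 6798603523425*t^3.
Thus e_{101}(P,Q) = 109645443120296 + 114595927970067*t + 43072062017352*t^2 + 242062224772616*t^3.

109645443120296 + 114595927970067*t + 43072062017352*t^2 + 242062224772616*t^3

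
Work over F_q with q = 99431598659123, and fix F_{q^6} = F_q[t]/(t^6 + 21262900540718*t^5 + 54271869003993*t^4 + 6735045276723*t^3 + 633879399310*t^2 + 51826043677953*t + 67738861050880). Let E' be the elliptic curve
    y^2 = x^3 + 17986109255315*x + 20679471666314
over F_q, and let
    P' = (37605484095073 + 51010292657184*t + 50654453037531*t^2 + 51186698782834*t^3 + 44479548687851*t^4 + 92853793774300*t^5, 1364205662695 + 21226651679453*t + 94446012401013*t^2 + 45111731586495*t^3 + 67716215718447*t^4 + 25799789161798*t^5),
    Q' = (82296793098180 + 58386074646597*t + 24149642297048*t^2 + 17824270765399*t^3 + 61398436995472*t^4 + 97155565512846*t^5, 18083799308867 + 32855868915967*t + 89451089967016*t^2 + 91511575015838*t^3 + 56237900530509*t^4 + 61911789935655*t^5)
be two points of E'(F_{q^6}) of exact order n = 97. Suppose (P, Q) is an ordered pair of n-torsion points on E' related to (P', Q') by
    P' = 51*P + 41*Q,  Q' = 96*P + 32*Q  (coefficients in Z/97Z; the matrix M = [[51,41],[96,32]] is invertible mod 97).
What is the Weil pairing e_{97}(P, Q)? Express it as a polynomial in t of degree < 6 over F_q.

24076740068494 + 98838605551977*t + 60120819353543*t^2 + 66625860894700*t^3 + 7480884711467*t^4 + 40542862984996*t^5

Since e_{97}(P,P)=e_{97}(Q,Q)=1 and e_{97}(Q,P)=e_{97}(P,Q)^{-1}, expanding e_{97}(51*P + 41*Q,96*P + 32*Q) leaves e(P,Q)^det(M).
Hence e(P,Q) = e(P',Q')^{93} where 93 = 24^{-1} mod 97.
Miller loop for e_{97} over F_{99431598659123^6}: bits of 97 = 1100001; 6 double steps + 2 add steps, l/v at each.
The quotient is 58670710627024 + 47048603418222*t + 83766656169517*t^2 + 88264859154024*t^3 + 41258482839992*t^4 + 67685901752895*t^5.
(58670710627024 + 47048603418222*t + 83766656169517*t^2 + 88264859154024*t^3 + 41258482839992*t^4 + 67685901752895*t^5)^{93} mod (99431598659123,f) = 24076740068494 + 98838605551977*t + 60120819353543*t^2 + 66625860894700*t^3 + 7480884711467*t^4 + 40542862984996*t^5.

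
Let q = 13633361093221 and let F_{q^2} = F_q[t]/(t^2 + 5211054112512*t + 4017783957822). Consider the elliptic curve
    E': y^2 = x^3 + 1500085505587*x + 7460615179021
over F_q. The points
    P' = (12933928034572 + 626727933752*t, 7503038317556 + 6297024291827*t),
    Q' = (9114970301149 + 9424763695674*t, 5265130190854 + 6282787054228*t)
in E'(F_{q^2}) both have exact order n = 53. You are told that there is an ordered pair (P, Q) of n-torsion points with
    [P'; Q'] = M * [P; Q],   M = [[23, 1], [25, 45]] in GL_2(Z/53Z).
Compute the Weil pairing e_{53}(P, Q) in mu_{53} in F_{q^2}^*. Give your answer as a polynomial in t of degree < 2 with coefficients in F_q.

The 53-Weil pairing on E[53] over F_{13633361093221} is alternating-bilinear: e_{53}(P',Q') = e_{53}(P,Q)^det(M).
So e_{53}(P,Q) = e_{53}(P',Q')^{18}, since 3*18 = 1 mod 53.
6-bit Miller (110101) on E'/F_{13633361093221} with a'=1500085505587, b'=7460615179021: accumulate tangent/chord ratios at Q'+S and P'+S'.
The quotient is 7672309820422 + 4324605728594*t.
Hence e(P,Q) = 1822196423015 + 3520452573816*t in F_{13633361093221^2}^*.

1822196423015 + 3520452573816*t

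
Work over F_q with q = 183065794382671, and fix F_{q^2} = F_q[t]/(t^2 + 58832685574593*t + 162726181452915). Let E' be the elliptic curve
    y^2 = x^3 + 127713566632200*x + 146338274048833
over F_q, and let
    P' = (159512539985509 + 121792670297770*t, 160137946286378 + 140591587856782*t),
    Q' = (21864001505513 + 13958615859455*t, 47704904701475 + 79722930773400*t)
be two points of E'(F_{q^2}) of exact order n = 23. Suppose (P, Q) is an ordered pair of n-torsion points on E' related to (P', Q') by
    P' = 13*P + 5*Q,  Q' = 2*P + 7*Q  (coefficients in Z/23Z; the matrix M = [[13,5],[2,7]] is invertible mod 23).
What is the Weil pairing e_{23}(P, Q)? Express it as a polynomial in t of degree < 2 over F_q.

104357443623658 + 139178306187137*t

e_{23}(aP+bQ,cP+dQ) = e_{23}(P,Q)^(ad-bc); with (a,b,c,d)=(13,5,2,7) this gives the det-23 law.
Inverting 12 mod 23: 2. Thus e_{23}(P,Q) = e(P',Q')^{2}.
n = 23 = (10111)_2 (5 bits, wt 4); accumulate f_{23,P'}(Q'+S)/f_{23,P'}(S) along the 4-step ladder.
Miller gives e_{23}(P',Q') = 108980905601379 + 27088374773383*t in F_{183065794382671^2}.
Hence e(P,Q) = 104357443623658 + 139178306187137*t in F_{183065794382671^2}^*.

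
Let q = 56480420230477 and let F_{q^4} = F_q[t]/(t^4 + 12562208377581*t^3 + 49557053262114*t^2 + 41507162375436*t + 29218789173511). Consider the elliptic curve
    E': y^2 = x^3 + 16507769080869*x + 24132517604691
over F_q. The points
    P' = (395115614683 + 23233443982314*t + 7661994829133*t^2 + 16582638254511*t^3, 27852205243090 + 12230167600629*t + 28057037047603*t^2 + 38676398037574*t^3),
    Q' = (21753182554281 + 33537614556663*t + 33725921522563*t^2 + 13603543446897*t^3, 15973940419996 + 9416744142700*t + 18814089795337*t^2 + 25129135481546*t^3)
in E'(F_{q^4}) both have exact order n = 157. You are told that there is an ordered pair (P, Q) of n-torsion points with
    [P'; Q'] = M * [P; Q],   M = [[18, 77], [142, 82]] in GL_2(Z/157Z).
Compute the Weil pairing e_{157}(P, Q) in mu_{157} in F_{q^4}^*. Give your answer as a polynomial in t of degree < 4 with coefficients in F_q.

e_{157} is bilinear + alternating on E[157], so e_{157}(18*P + 77*Q, 142*P + 82*Q) = e_{157}(P,Q)^(18*82-77*142).
det M = 18*82 - 77*142 = -9458 = 119 (mod 157); 119^{-1} = 95 (mod 157).
8-bit Miller (10011101) on E'/F_{56480420230477} with a'=16507769080869, b'=24132517604691: accumulate tangent/chord ratios at Q'+S and P'+S'.
The quotient is 34835212461490 + 16931519939740*t + 13642798990387*t^2 + 18936835307858*t^3.
e_{157}(P,Q) = (34835212461490 + 16931519939740*t + 13642798990387*t^2 + 18936835307858*t^3)^{95} = 14561682529757 + 13902053982883*t + 41348522958568*t^2 + 6332084943639*t^3.

14561682529757 + 13902053982883*t + 41348522958568*t^2 + 6332084943639*t^3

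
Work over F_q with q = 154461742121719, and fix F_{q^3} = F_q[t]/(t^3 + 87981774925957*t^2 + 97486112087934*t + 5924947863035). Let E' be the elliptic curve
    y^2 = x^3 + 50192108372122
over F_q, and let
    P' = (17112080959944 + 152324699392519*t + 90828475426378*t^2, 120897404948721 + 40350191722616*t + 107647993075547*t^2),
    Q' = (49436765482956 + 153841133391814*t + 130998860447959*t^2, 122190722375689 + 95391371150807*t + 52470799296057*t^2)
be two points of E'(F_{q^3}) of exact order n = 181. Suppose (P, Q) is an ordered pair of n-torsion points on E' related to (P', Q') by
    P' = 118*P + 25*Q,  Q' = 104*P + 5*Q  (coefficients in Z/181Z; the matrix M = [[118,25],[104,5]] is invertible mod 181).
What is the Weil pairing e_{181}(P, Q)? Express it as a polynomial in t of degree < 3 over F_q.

86726595318620 + 84014993622781*t + 40421366156958*t^2

Since e_{181}(P,P)=e_{181}(Q,Q)=1 and e_{181}(Q,P)=e_{181}(P,Q)^{-1}, expanding e_{181}(118*P + 25*Q,104*P + 5*Q) leaves e(P,Q)^det(M).
So e_{181}(P,Q) = e_{181}(P',Q')^{19}, since 162*19 = 1 mod 181.
Miller loop for e_{181} over F_{154461742121719^3}: bits of 181 = 10110101; 7 double steps + 4 add steps, l/v at each.
So e_{181}(P',Q') = 100587852707247 + 134535940822592*t + 68848687666801*t^2.
(100587852707247 + 134535940822592*t + 68848687666801*t^2)^{19} mod (154461742121719,f) = 86726595318620 + 84014993622781*t + 40421366156958*t^2.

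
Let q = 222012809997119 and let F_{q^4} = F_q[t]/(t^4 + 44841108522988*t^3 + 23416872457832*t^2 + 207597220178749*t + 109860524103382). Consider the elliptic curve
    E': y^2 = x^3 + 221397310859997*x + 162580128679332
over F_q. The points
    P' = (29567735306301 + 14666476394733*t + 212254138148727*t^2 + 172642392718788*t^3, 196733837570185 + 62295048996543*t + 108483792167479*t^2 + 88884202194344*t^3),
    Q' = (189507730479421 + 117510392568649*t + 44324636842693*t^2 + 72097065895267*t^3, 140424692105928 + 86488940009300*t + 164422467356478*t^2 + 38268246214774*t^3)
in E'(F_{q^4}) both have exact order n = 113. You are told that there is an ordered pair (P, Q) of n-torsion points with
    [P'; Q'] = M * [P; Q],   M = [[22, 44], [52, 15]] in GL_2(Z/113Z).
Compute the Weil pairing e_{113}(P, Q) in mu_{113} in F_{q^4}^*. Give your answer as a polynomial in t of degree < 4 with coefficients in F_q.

e_{113}(aP+bQ,cP+dQ) = e_{113}(P,Q)^(ad-bc); with (a,b,c,d)=(22,44,52,15) this gives the det-113 law.
Inverting 76 mod 113: 58. Thus e_{113}(P,Q) = e(P',Q')^{58}.
n = 113 = (1110001)_2 (7 bits, wt 4); accumulate f_{113,P'}(Q'+S)/f_{113,P'}(S) along the 6-step ladder.
Miller gives e_{113}(P',Q') = 91875253469366 + 112285855763808*t + 65972614472126*t^2 + 123894856253474*t^3 in F_{222012809997119^4}.
e_{113}(P,Q) = (91875253469366 + 112285855763808*t + 65972614472126*t^2 + 123894856253474*t^3)^{58} = 140691416815763 + 125334702253188*t + 119747448018516*t^2 + 116968256166792*t^3.

140691416815763 + 125334702253188*t + 119747448018516*t^2 + 116968256166792*t^3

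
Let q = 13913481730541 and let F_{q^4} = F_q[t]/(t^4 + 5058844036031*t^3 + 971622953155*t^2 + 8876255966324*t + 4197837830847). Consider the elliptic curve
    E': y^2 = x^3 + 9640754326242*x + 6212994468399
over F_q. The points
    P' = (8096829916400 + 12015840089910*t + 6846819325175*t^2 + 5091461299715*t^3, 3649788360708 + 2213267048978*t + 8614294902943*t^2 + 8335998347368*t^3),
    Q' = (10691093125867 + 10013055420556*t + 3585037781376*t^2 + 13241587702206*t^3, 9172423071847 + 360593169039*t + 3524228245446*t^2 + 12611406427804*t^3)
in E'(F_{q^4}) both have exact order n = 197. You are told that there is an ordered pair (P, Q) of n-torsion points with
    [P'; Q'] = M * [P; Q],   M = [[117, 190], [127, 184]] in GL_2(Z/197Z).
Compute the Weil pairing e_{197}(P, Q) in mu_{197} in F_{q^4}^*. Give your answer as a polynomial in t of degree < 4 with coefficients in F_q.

1960395135393 + 8446310393061*t + 2163021368020*t^2 + 13268638098490*t^3

The 197-Weil pairing on E[197] over F_{13913481730541} is alternating-bilinear: e_{197}(P',Q') = e_{197}(P,Q)^det(M).
Hence e(P,Q) = e(P',Q')^{24} where 24 = 156^{-1} mod 197.
Build f_{197,P'} and f_{197,Q'} via the 8-bit ladder of 197=11000101_2; evaluate at shifted divisors; quotient in F_{13913481730541^4}.
The quotient is 13702160807245 + 9881040631051*t + 4158308254668*t^2 + 11775442203880*t^3.
Thus e_{197}(P,Q) = 1960395135393 + 8446310393061*t + 2163021368020*t^2 + 13268638098490*t^3.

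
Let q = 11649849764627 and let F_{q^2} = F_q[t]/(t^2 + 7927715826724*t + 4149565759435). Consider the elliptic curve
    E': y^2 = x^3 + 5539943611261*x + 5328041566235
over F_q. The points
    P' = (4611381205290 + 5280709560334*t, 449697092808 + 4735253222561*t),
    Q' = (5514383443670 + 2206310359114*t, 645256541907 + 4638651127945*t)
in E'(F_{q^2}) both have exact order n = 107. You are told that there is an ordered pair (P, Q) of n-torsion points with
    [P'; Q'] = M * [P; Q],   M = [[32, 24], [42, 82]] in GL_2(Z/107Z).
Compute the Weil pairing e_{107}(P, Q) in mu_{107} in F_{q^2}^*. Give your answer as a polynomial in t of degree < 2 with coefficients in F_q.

e_{107}(aP+bQ,cP+dQ) = e_{107}(P,Q)^(ad-bc); with (a,b,c,d)=(32,24,42,82) this gives the det-107 law.
So e_{107}(P,Q) = e_{107}(P',Q')^{39}, since 11*39 = 1 mod 107.
Build f_{107,P'} and f_{107,Q'} via the 7-bit ladder of 107=1101011_2; evaluate at shifted divisors; quotient in F_{11649849764627^2}.
So e_{107}(P',Q') = 1317224459621 + 2829617806192*t.
Finally e_{107}(P,Q) = 3505533987686 + 10536527924389*t.

3505533987686 + 10536527924389*t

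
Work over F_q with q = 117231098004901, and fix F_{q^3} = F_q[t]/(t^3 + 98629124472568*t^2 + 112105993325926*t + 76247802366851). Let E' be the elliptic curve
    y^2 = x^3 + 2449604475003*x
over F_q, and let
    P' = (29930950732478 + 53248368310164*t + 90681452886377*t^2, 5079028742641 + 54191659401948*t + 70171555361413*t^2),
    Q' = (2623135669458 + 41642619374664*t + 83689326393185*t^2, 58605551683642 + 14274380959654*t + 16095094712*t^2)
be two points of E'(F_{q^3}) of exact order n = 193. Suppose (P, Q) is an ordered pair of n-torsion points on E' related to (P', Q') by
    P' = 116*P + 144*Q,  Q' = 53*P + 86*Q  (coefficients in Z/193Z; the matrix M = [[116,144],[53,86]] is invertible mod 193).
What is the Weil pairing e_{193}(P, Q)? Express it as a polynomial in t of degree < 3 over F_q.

89092347953245 + 24249070083090*t + 102484000599427*t^2

The 193-Weil pairing on E[193] over F_{117231098004901} is alternating-bilinear: e_{193}(P',Q') = e_{193}(P,Q)^det(M).
Inverting 28 mod 193: 131. Thus e_{193}(P,Q) = e(P',Q')^{131}.
Miller loop for e_{193} over F_{117231098004901^3}: bits of 193 = 11000001; 7 double steps + 2 add steps, l/v at each.
The quotient is 89789948640634 + 60444589046361*t + 103147396742140*t^2.
(89789948640634 + 60444589046361*t + 103147396742140*t^2)^{131} mod (117231098004901,f) = 89092347953245 + 24249070083090*t + 102484000599427*t^2.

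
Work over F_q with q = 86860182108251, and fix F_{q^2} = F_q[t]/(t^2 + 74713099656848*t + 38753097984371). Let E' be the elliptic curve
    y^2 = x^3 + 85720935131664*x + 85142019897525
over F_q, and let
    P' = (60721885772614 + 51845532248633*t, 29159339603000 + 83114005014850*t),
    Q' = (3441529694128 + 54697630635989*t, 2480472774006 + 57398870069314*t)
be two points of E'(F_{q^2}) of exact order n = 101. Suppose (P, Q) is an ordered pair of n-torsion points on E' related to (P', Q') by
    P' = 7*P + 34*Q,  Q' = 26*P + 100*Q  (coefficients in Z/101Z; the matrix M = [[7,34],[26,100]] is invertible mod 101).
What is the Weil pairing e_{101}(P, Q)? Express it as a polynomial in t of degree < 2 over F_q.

10709723385024 + 63787319124463*t

The 101-Weil pairing on E[101] over F_{86860182108251} is alternating-bilinear: e_{101}(P',Q') = e_{101}(P,Q)^det(M).
det M = 7*100 - 34*26 = -184 = 18 (mod 101); 18^{-1} = 73 (mod 101).
n = 101 = (1100101)_2 (7 bits, wt 4); accumulate f_{101,P'}(Q'+S)/f_{101,P'}(S) along the 6-step ladder.
Miller gives e_{101}(P',Q') = 2267141395219 + 29460903957909*t in F_{86860182108251^2}.
Raise to 73: e(P,Q) = 10709723385024 + 63787319124463*t in mu_{101}.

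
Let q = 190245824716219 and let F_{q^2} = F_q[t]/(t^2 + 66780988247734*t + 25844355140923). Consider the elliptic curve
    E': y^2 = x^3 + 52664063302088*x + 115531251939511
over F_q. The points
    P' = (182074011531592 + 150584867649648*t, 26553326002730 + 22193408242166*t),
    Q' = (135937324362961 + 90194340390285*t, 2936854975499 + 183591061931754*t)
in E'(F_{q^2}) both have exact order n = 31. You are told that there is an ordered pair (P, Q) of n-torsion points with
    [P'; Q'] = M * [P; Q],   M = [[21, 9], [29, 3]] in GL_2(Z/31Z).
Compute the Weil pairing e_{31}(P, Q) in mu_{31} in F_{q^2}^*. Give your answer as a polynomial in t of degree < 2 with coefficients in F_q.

The 31-Weil pairing on E[31] over F_{190245824716219} is alternating-bilinear: e_{31}(P',Q') = e_{31}(P,Q)^det(M).
det M = 21*3 - 9*29 = -198 = 19 (mod 31); 19^{-1} = 18 (mod 31).
Miller loop for e_{31} over F_{190245824716219^2}: bits of 31 = 11111; 4 double steps + 4 add steps, l/v at each.
Miller gives e_{31}(P',Q') = 141375586093472 + 136126824328580*t in F_{190245824716219^2}.
(141375586093472 + 136126824328580*t)^{18} mod (190245824716219,f) = 144903583880105 + 182421011516724*t.

144903583880105 + 182421011516724*t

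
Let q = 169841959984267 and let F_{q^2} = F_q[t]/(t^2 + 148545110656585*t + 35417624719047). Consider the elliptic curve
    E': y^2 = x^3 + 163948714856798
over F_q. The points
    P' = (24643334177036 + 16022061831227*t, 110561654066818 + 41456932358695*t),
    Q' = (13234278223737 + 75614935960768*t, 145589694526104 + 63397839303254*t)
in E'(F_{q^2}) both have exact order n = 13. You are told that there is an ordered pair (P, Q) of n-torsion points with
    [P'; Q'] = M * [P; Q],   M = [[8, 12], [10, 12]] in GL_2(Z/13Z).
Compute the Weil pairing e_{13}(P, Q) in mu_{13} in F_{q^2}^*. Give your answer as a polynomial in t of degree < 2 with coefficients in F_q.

Since e_{13}(P,P)=e_{13}(Q,Q)=1 and e_{13}(Q,P)=e_{13}(P,Q)^{-1}, expanding e_{13}(8*P + 12*Q,10*P + 12*Q) leaves e(P,Q)^det(M).
So e_{13}(P,Q) = e_{13}(P',Q')^{7}, since 2*7 = 1 mod 13.
Double-and-add over 1101: 4-1 doublings, 3-1 additions; each step l_{T,T}/v_{2T} or l_{T,P'}/v at Q'+S for random S.
f_P(D_Q)/f_Q(D_P) = 16128617700455 + 158486925300151*t.
Raise to 7: e(P,Q) = 48591061791470 + 97777696014529*t in mu_{13}.

48591061791470 + 97777696014529*t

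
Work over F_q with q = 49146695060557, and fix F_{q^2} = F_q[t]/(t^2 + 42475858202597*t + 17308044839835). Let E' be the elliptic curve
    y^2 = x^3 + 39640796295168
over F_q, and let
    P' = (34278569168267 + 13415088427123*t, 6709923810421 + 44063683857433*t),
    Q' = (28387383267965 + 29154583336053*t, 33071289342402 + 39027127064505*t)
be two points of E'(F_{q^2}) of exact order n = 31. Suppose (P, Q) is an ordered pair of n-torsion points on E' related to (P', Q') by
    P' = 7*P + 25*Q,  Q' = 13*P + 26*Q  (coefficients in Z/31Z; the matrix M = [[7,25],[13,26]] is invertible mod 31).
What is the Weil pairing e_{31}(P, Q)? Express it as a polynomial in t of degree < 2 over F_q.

21814836998607 + 46821758921007*t

Since e_{31}(P,P)=e_{31}(Q,Q)=1 and e_{31}(Q,P)=e_{31}(P,Q)^{-1}, expanding e_{31}(7*P + 25*Q,13*P + 26*Q) leaves e(P,Q)^det(M).
Hence e(P,Q) = e(P',Q')^{13} where 13 = 12^{-1} mod 31.
Double-and-add over 11111: 5-1 doublings, 5-1 additions; each step l_{T,T}/v_{2T} or l_{T,P'}/v at Q'+S for random S.
The quotient is 7997365123194 + 29615176125195*t.
e_{31}(P,Q) = (7997365123194 + 29615176125195*t)^{13} = 21814836998607 + 46821758921007*t.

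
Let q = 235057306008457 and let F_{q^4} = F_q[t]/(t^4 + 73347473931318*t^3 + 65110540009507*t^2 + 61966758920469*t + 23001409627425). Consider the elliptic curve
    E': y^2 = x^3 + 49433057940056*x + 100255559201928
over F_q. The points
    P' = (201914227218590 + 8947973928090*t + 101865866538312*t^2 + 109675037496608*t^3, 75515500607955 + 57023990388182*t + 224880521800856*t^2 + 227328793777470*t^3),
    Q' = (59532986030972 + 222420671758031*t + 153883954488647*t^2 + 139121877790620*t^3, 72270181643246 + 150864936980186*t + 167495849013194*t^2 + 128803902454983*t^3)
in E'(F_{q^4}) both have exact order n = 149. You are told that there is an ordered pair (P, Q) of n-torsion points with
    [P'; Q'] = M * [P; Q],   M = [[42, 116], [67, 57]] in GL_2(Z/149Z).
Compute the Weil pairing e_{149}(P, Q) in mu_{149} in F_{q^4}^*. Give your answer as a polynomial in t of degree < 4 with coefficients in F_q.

e_{149} is bilinear + alternating on E[149], so e_{149}(42*P + 116*Q, 67*P + 57*Q) = e_{149}(P,Q)^(42*57-116*67).
Hence e(P,Q) = e(P',Q')^{117} where 117 = 135^{-1} mod 149.
Double-and-add over 10010101: 8-1 doublings, 4-1 additions; each step l_{T,T}/v_{2T} or l_{T,P'}/v at Q'+S for random S.
e_{149}(P',Q') = 123685529316720 + 89452795209512*t + 118194129403573*t^2 + 220325253105569*t^3.
Raise to 117: e(P,Q) = 67727855556372 + 15546207954415*t + 15437143471114*t^2 + 72723755917596*t^3 in mu_{149}.

67727855556372 + 15546207954415*t + 15437143471114*t^2 + 72723755917596*t^3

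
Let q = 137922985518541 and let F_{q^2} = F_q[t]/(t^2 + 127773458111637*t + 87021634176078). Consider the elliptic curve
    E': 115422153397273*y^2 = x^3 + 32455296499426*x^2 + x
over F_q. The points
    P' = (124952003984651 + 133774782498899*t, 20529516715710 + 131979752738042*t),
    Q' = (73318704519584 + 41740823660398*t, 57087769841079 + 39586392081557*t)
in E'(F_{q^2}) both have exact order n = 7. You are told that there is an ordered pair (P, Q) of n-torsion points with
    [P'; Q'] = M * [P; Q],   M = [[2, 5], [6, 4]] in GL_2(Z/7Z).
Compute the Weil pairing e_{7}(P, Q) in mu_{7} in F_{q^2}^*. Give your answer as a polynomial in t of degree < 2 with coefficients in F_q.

4585485711069 + 36033092825120*t

e_{7} is bilinear + alternating on E[7], so e_{7}(2*P + 5*Q, 6*P + 4*Q) = e_{7}(P,Q)^(2*4-5*6).
det M = 2*4 - 5*6 = -22 = 6 (mod 7); 6^{-1} = 6 (mod 7).
Montgomery->Weierstrass: x_W = 61495740223551*x+7297325859643, y_W=61495740223551*y on F_{137922985518541}; lands on y^2=x^3+34786929069900*x+117517808838041.
n = 7 = (111)_2 (3 bits, wt 3); accumulate f_{7,P'}(Q'+S)/f_{7,P'}(S) along the 2-step ladder.
Result: e(P',Q') = 3215769030809 + 101889892693421*t.
Hence e(P,Q) = 4585485711069 + 36033092825120*t in F_{137922985518541^2}^*.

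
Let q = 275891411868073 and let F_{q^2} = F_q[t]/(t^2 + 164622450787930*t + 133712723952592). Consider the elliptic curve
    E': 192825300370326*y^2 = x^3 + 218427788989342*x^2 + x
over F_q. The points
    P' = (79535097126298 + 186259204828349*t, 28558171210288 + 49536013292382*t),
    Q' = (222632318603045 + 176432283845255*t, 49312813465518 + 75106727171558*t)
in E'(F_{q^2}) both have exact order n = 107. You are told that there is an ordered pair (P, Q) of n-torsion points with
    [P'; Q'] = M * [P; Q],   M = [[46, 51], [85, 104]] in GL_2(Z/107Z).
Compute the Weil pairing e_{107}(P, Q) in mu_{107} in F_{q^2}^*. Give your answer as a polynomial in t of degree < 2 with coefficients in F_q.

The 107-Weil pairing on E[107] over F_{275891411868073} is alternating-bilinear: e_{107}(P',Q') = e_{107}(P,Q)^det(M).
Inverting 21 mod 107: 51. Thus e_{107}(P,Q) = e(P',Q')^{51}.
Montgomery->Weierstrass: x_W = 106809826183130*x+121935176279097, y_W=106809826183130*y on F_{275891411868073}; lands on y^2=x^3+142673140252435*x+80598899075543.
7-bit Miller (1101011) on E'/F_{275891411868073} with a'=142673140252435, b'=80598899075543: accumulate tangent/chord ratios at Q'+S and P'+S'.
Result: e(P',Q') = 167164753483659 + 108430695364801*t.
Finally e_{107}(P,Q) = 28245215929012 + 95024350951293*t.

28245215929012 + 95024350951293*t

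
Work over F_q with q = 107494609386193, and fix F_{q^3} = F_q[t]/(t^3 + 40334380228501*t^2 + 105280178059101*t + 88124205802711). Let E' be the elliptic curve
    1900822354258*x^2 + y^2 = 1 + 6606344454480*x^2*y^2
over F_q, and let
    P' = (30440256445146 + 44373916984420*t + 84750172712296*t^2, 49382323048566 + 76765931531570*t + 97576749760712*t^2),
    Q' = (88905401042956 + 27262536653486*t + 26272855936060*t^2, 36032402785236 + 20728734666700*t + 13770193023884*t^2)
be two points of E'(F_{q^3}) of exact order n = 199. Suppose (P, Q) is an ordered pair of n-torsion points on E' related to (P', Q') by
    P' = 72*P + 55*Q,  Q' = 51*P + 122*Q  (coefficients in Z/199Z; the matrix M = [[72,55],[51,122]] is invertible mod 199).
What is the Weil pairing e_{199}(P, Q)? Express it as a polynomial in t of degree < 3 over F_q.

99990139734482 + 56335881922039*t + 70114742231554*t^2

e_{199}(aP+bQ,cP+dQ) = e_{199}(P,Q)^(ad-bc); with (a,b,c,d)=(72,55,51,122) this gives the det-199 law.
So e_{199}(P,Q) = e_{199}(P',Q')^{177}, since 9*177 = 1 mod 199.
Edwards a_E,d_E -> Montgomery A=27654466117756,B=60558727216462 -> Weierstrass 7016286459841,100682102449053 via alpha=37249397596854,beta=52570924168041.
Run Miller on y^2=x^3+7016286459841*x+100682102449053 over F_{107494609386193}: ladder 11000111 (8 bits); e = f_P(D_Q)/f_Q(D_P).
The quotient is 30358348476845 + 100757539479284*t + 93295701577594*t^2.
Finally e_{199}(P,Q) = 99990139734482 + 56335881922039*t + 70114742231554*t^2.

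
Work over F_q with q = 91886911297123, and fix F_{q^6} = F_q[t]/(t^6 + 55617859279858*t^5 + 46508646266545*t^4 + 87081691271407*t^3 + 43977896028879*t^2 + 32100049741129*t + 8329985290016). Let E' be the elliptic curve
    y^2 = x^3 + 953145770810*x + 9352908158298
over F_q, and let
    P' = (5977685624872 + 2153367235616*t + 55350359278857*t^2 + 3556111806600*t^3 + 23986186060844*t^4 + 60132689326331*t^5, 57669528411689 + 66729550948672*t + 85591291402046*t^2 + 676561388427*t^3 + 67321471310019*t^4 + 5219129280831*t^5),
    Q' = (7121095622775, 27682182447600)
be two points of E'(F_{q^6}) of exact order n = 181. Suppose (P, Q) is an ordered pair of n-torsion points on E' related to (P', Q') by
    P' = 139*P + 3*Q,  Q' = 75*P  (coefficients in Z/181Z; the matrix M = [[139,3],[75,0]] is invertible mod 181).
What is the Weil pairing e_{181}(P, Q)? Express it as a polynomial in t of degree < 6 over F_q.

54942785248588 + 62633983363462*t + 13386771762360*t^2 + 71686838719151*t^3 + 10958773231287*t^4 + 30543898894669*t^5

Alternating bilinearity on E[181] (values in mu_{181} in F_{91886911297123^6}) gives e(P',Q') = e(P,Q)^det(M).
det M = 139*0 - 3*75 = -225 = 137 (mod 181); 137^{-1} = 37 (mod 181).
Double-and-add over 10110101: 8-1 doublings, 5-1 additions; each step l_{T,T}/v_{2T} or l_{T,P'}/v at Q'+S for random S.
Result: e(P',Q') = 41584070659632 + 82935281580439*t + 81345984559825*t^2 + 40159568051703*t^3 + 8160892760676*t^4 + 29880786673575*t^5.
Hence e(P,Q) = 54942785248588 + 62633983363462*t + 13386771762360*t^2 + 71686838719151*t^3 + 10958773231287*t^4 + 30543898894669*t^5 in F_{91886911297123^6}^*.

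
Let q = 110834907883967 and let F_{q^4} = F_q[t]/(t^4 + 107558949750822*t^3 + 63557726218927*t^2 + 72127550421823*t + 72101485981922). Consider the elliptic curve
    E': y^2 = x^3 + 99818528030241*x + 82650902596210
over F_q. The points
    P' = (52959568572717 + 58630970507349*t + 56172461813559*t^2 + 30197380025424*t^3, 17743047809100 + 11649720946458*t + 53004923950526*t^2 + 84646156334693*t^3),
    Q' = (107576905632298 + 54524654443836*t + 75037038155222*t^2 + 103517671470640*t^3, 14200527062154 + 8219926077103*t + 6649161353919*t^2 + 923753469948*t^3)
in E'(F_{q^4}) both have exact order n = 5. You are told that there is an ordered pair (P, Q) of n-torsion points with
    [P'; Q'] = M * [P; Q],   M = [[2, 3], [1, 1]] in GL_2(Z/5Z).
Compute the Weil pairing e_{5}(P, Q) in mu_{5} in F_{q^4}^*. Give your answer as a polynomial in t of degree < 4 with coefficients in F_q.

The 5-Weil pairing on E[5] over F_{110834907883967} is alternating-bilinear: e_{5}(P',Q') = e_{5}(P,Q)^det(M).
Hence e(P,Q) = e(P',Q')^{4} where 4 = 4^{-1} mod 5.
Run Miller on y^2=x^3+99818528030241*x+82650902596210 over F_{110834907883967}: ladder 101 (3 bits); e = f_P(D_Q)/f_Q(D_P).
e_{5}(P',Q') = 31611167505371 + 41439746471544*t + 53600402269721*t^2 + 94034062351373*t^3.
Finally e_{5}(P,Q) = 16141455351639 + 35374051865190*t + 78153519833439*t^2 + 79088926779473*t^3.

16141455351639 + 35374051865190*t + 78153519833439*t^2 + 79088926779473*t^3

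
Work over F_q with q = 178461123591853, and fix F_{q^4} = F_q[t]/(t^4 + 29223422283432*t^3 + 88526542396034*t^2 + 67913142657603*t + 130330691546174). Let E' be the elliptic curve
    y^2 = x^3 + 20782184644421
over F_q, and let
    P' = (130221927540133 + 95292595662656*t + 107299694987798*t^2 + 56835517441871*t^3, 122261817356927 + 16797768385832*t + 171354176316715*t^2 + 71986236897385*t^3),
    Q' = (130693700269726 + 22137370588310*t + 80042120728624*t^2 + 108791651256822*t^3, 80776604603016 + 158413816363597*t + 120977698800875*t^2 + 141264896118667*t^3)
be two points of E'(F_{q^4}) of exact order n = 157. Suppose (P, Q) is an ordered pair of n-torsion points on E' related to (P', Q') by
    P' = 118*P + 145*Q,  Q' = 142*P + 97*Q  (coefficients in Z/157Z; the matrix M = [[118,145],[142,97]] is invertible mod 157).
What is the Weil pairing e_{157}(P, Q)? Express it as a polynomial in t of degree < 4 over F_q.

Under M = [[118,145],[142,97]] in GL_2(Z/157), e_{157}(P',Q') = e_{157}(P,Q)^(118*97-145*142 mod 157).
Hence e(P,Q) = e(P',Q')^{95} where 95 = 119^{-1} mod 157.
n = 157 = (10011101)_2 (8 bits, wt 5); accumulate f_{157,P'}(Q'+S)/f_{157,P'}(S) along the 7-step ladder.
So e_{157}(P',Q') = 137685856623065 + 110597016678021*t + 61613978387686*t^2 + 8086848510466*t^3.
Thus e_{157}(P,Q) = 26755743938435 + 48909527376402*t + 165331174143621*t^2 + 32554951452479*t^3.

26755743938435 + 48909527376402*t + 165331174143621*t^2 + 32554951452479*t^3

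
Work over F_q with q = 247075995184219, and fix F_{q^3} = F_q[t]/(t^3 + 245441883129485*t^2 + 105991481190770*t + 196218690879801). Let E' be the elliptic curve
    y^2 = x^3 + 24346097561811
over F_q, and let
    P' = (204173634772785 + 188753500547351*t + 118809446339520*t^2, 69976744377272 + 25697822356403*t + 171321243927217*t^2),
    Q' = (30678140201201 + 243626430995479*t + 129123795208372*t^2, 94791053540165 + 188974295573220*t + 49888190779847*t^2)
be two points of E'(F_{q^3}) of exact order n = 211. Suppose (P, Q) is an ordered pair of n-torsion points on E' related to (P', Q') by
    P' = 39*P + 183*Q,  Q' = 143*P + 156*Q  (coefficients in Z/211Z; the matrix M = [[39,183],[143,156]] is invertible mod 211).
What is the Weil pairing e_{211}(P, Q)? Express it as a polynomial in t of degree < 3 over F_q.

Under M = [[39,183],[143,156]] in GL_2(Z/211), e_{211}(P',Q') = e_{211}(P,Q)^(39*156-183*143 mod 211).
Inverting 171 mod 211: 58. Thus e_{211}(P,Q) = e(P',Q')^{58}.
Build f_{211,P'} and f_{211,Q'} via the 8-bit ladder of 211=11010011_2; evaluate at shifted divisors; quotient in F_{247075995184219^3}.
The quotient is 113722024332175 + 75922734206720*t + 77044591082903*t^2.
Raise to 58: e(P,Q) = 113144929521678 + 105781516234267*t + 225433881918684*t^2 in mu_{211}.

113144929521678 + 105781516234267*t + 225433881918684*t^2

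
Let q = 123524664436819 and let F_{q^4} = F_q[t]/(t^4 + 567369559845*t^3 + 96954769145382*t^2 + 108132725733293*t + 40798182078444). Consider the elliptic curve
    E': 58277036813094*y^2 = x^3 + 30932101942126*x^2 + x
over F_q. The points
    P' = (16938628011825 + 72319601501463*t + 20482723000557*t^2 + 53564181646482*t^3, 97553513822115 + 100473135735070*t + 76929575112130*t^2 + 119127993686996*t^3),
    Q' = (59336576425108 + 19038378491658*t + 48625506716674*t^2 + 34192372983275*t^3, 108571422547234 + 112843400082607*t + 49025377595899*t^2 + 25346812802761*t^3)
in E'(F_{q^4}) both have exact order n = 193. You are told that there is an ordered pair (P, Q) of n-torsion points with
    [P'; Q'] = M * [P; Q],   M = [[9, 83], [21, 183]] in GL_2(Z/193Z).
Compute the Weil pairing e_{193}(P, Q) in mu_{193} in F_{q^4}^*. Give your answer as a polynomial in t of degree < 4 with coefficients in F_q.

Under M = [[9,83],[21,183]] in GL_2(Z/193), e_{193}(P',Q') = e_{193}(P,Q)^(9*183-83*21 mod 193).
9*183 - 83*21 = -96; reduced mod 193: det = 97, inverse 2.
(x,y)|->(40258508654881x+2546175413357,40258508654881y) sends E' to y^2=x^3+56878038052553*x+7051243558034.
Double-and-add over 11000001: 8-1 doublings, 3-1 additions; each step l_{T,T}/v_{2T} or l_{T,P'}/v at Q'+S for random S.
f_P(D_Q)/f_Q(D_P) = 7582691491257 + 18511104406751*t + 82203213811468*t^2 + 22691648408378*t^3.
e_{193}(P,Q) = (7582691491257 + 18511104406751*t + 82203213811468*t^2 + 22691648408378*t^3)^{2} = 90188750681837 + 82506262025214*t + 19046310980142*t^2 + 87350422070248*t^3.

90188750681837 + 82506262025214*t + 19046310980142*t^2 + 87350422070248*t^3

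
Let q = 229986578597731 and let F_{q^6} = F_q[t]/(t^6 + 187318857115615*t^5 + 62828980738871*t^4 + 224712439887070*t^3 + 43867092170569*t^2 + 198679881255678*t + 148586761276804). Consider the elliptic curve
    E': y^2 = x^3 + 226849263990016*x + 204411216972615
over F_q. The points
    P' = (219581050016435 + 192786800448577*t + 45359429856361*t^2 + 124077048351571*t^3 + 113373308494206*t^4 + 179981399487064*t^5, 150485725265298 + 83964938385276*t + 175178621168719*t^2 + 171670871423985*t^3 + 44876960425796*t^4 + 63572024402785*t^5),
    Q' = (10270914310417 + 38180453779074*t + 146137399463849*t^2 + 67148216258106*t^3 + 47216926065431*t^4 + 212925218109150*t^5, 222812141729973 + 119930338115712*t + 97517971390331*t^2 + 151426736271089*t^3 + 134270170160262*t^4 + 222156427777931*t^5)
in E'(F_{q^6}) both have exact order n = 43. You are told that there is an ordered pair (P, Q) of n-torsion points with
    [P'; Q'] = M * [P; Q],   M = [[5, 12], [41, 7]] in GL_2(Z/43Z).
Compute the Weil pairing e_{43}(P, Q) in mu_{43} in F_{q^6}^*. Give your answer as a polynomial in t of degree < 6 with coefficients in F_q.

123178629423966 + 92266405885427*t + 207971639015604*t^2 + 229287852435008*t^3 + 112137627188211*t^4 + 73799233635590*t^5

e_{43} is bilinear + alternating on E[43], so e_{43}(5*P + 12*Q, 41*P + 7*Q) = e_{43}(P,Q)^(5*7-12*41).
So e_{43}(P,Q) = e_{43}(P',Q')^{35}, since 16*35 = 1 mod 43.
6-bit Miller (101011) on E'/F_{229986578597731} with a'=226849263990016, b'=204411216972615: accumulate tangent/chord ratios at Q'+S and P'+S'.
f_P(D_Q)/f_Q(D_P) = 181960973403135 + 100571046461119*t + 30578266664831*t^2 + 29594967694973*t^3 + 208483248415540*t^4 + 44169208834348*t^5.
(181960973403135 + 100571046461119*t + 30578266664831*t^2 + 29594967694973*t^3 + 208483248415540*t^4 + 44169208834348*t^5)^{35} mod (229986578597731,f) = 123178629423966 + 92266405885427*t + 207971639015604*t^2 + 229287852435008*t^3 + 112137627188211*t^4 + 73799233635590*t^5.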